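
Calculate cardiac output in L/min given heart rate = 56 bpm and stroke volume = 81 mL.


CO = HR * SV
CO = 56 * 81 / 1000
CO = 4.536 L/min


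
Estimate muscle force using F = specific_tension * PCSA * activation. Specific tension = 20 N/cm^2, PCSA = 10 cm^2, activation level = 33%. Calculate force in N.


F = sigma * PCSA * activation
F = 20 * 10 * 0.33
F = 66 N


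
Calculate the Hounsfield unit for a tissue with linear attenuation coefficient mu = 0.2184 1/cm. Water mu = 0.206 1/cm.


HU = ((mu_tissue - mu_water) / mu_water) * 1000
HU = ((0.2184 - 0.206) / 0.206) * 1000
HU = 60.19


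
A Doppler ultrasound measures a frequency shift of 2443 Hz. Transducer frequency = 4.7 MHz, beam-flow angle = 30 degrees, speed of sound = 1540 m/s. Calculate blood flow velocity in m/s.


v = fd * c / (2 * f0 * cos(theta))
v = 2443 * 1540 / (2 * 4.7000e+06 * cos(30))
v = 0.4622 m/s


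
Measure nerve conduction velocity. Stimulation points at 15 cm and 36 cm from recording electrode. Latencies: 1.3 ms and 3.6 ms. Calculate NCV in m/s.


Distance = (36 - 15) / 100 = 0.21 m
dt = (3.6 - 1.3) / 1000 = 0.0023 s
NCV = dist / dt = 91.3 m/s


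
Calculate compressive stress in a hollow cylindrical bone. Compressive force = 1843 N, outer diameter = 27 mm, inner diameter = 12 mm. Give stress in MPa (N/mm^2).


A = pi*(r_o^2 - r_i^2)
r_o = 13.5 mm, r_i = 6 mm
A = 459.458 mm^2
sigma = F/A = 1843 / 459.458
sigma = 4.011 MPa


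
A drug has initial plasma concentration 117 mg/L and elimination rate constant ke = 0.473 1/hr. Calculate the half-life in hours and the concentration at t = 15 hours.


t_half = ln(2) / ke = 0.693147 / 0.473 = 1.465 hr
C(t) = C0 * exp(-ke*t) = 117 * exp(-0.473*15)
C(15) = 0.09702 mg/L


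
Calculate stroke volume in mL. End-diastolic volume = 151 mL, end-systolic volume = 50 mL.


SV = EDV - ESV
SV = 151 - 50
SV = 101 mL


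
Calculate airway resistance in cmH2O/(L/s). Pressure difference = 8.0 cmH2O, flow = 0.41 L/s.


R = dP / flow
R = 8.0 / 0.41
R = 19.51 cmH2O/(L/s)


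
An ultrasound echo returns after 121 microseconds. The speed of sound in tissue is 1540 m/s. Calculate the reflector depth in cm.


depth = c * t / 2
t = 121 us = 1.2100e-04 s
depth = 1540 * 1.2100e-04 / 2
depth = 0.09317 m = 9.317 cm


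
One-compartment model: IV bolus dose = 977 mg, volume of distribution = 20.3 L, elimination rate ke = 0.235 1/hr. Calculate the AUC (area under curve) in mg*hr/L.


C0 = Dose/Vd = 977/20.3 = 48.1281 mg/L
AUC = C0/ke = 48.1281/0.235
AUC = 204.8 mg*hr/L


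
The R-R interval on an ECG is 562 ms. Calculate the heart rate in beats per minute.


HR = 60 / RR_interval(s)
RR = 562 ms = 0.562 s
HR = 60 / 0.562 = 106.8 bpm


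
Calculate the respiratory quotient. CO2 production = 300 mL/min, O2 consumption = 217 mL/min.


RQ = VCO2 / VO2
RQ = 300 / 217
RQ = 1.382


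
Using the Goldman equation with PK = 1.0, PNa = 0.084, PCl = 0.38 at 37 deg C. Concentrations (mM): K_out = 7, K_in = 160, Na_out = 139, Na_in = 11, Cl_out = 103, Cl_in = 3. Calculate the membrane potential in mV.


Vm = (RT/F)*ln((PK*Ko + PNa*Nao + PCl*Cli)/(PK*Ki + PNa*Nai + PCl*Clo))
Numer = 19.816, Denom = 200.064
Vm = -61.79 mV


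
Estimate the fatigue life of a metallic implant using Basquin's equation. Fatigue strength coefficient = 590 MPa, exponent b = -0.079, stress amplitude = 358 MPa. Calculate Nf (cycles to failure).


sigma_a = sigma_f' * (2Nf)^b
2Nf = (sigma_a/sigma_f')^(1/b)
2Nf = (358/590)^(1/-0.079)
2Nf = 557.7542
Nf = 278.9


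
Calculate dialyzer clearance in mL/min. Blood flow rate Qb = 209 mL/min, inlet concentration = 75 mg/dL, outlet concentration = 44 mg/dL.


K = Qb * (Cb_in - Cb_out) / Cb_in
K = 209 * (75 - 44) / 75
K = 86.39 mL/min


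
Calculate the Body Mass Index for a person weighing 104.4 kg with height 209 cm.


BMI = weight / height^2
height = 209 cm = 2.09 m
BMI = 104.4 / 2.09^2
BMI = 23.9 kg/m^2


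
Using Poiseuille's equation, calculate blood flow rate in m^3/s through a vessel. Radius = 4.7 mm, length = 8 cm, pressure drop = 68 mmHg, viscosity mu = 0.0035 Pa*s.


Q = pi*r^4*dP / (8*mu*L)
r = 0.0047 m, L = 0.08 m
dP = 68 mmHg = 9065.896 Pa
Q = 0.006204 m^3/s


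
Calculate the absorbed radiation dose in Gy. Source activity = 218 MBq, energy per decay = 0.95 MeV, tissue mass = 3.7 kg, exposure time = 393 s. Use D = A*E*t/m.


A = 218 MBq = 2.1800e+08 Bq
E = 0.95 MeV = 1.5219e-13 J
D = A*E*t/m = 2.1800e+08*1.5219e-13*393/3.7
D = 0.003524 Gy


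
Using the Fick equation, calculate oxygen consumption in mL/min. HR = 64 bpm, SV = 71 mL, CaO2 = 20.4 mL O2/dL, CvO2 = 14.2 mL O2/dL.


CO = HR*SV = 64*71/1000 = 4.544 L/min
a-v O2 diff = 20.4 - 14.2 = 6.2 mL/dL
VO2 = CO * (CaO2-CvO2) * 10 dL/L
VO2 = 4.544 * 6.2 * 10
VO2 = 281.7 mL/min


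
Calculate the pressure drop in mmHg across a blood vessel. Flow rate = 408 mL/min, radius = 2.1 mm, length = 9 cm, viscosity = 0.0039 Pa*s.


dP = 8*mu*L*Q / (pi*r^4)
Q = 408 mL/min = 6.8e-06 m^3/s
dP = 312.521 Pa = 312.521 / 133.322 mmHg = 2.344 mmHg


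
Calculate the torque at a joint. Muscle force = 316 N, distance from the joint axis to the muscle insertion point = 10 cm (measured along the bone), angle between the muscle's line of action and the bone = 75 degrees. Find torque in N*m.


Torque = F * d * sin(theta)   (moment arm = d*sin(theta))
d = 10 cm = 0.1 m
Torque = 316 * 0.1 * sin(75)
Torque = 30.52 N*m


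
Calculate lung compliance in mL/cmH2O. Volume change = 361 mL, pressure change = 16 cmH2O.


C = dV / dP
C = 361 / 16
C = 22.56 mL/cmH2O


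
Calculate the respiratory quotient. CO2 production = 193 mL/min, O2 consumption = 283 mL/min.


RQ = VCO2 / VO2
RQ = 193 / 283
RQ = 0.682


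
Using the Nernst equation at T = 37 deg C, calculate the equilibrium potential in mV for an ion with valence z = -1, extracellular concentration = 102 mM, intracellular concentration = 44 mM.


E = (RT/(zF)) * ln(C_out/C_in)
T = 37 + 273.15 = 310.15 K
E = (8.314 * 310.15 / (-1 * 96485)) * ln(102/44)
E = -22.47 mV


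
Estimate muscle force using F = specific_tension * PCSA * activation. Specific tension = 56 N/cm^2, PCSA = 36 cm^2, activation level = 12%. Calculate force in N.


F = sigma * PCSA * activation
F = 56 * 36 * 0.12
F = 241.9 N


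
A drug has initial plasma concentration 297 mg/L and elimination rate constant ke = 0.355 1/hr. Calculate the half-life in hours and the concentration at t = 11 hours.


t_half = ln(2) / ke = 0.693147 / 0.355 = 1.953 hr
C(t) = C0 * exp(-ke*t) = 297 * exp(-0.355*11)
C(11) = 5.982 mg/L


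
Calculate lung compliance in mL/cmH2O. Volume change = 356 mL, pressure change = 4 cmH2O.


C = dV / dP
C = 356 / 4
C = 89 mL/cmH2O


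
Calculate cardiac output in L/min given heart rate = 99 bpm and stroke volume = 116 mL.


CO = HR * SV
CO = 99 * 116 / 1000
CO = 11.48 L/min


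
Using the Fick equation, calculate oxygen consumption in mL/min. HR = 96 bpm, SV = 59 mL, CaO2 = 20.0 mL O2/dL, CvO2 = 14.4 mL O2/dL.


CO = HR*SV = 96*59/1000 = 5.664 L/min
a-v O2 diff = 20.0 - 14.4 = 5.6 mL/dL
VO2 = CO * (CaO2-CvO2) * 10 dL/L
VO2 = 5.664 * 5.6 * 10
VO2 = 317.2 mL/min


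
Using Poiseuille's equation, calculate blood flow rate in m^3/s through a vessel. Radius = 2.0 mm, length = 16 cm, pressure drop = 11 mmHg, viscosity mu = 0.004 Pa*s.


Q = pi*r^4*dP / (8*mu*L)
r = 0.002 m, L = 0.16 m
dP = 11 mmHg = 1466.542 Pa
Q = 1.4398e-05 m^3/s


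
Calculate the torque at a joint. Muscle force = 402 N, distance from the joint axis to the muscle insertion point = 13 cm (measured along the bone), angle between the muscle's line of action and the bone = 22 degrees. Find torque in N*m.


Torque = F * d * sin(theta)   (moment arm = d*sin(theta))
d = 13 cm = 0.13 m
Torque = 402 * 0.13 * sin(22)
Torque = 19.58 N*m


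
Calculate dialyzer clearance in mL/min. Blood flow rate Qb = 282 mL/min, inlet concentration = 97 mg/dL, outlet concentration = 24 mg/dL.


K = Qb * (Cb_in - Cb_out) / Cb_in
K = 282 * (97 - 24) / 97
K = 212.2 mL/min


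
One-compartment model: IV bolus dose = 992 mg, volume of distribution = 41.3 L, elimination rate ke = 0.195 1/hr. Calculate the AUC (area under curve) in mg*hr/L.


C0 = Dose/Vd = 992/41.3 = 24.0194 mg/L
AUC = C0/ke = 24.0194/0.195
AUC = 123.2 mg*hr/L


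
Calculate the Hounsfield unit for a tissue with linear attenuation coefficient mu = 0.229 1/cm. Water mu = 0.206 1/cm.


HU = ((mu_tissue - mu_water) / mu_water) * 1000
HU = ((0.229 - 0.206) / 0.206) * 1000
HU = 111.7


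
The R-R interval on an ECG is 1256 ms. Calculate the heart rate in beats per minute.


HR = 60 / RR_interval(s)
RR = 1256 ms = 1.256 s
HR = 60 / 1.256 = 47.77 bpm


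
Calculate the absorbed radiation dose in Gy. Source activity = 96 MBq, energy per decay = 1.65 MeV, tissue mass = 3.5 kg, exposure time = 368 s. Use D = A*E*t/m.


A = 96 MBq = 9.6000e+07 Bq
E = 1.65 MeV = 2.6433e-13 J
D = A*E*t/m = 9.6000e+07*2.6433e-13*368/3.5
D = 0.002668 Gy


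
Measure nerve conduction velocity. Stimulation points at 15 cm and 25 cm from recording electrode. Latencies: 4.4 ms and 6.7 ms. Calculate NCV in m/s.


Distance = (25 - 15) / 100 = 0.1 m
dt = (6.7 - 4.4) / 1000 = 0.0023 s
NCV = dist / dt = 43.48 m/s


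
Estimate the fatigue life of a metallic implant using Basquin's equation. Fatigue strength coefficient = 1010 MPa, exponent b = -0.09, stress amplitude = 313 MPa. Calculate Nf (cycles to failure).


sigma_a = sigma_f' * (2Nf)^b
2Nf = (sigma_a/sigma_f')^(1/b)
2Nf = (313/1010)^(1/-0.09)
2Nf = 449860.83
Nf = 2.249e+05


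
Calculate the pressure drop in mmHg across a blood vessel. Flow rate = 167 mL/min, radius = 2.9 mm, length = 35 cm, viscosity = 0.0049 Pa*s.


dP = 8*mu*L*Q / (pi*r^4)
Q = 167 mL/min = 2.78333e-06 m^3/s
dP = 171.861 Pa = 171.861 / 133.322 mmHg = 1.289 mmHg


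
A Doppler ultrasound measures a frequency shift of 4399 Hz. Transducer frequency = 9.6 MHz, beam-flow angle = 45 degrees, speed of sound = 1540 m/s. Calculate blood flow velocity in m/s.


v = fd * c / (2 * f0 * cos(theta))
v = 4399 * 1540 / (2 * 9.6000e+06 * cos(45))
v = 0.499 m/s


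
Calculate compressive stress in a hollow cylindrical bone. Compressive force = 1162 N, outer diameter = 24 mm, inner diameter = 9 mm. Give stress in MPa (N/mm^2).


A = pi*(r_o^2 - r_i^2)
r_o = 12 mm, r_i = 4.5 mm
A = 388.772 mm^2
sigma = F/A = 1162 / 388.772
sigma = 2.989 MPa


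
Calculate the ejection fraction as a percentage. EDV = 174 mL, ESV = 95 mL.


SV = EDV - ESV = 174 - 95 = 79 mL
EF = SV/EDV * 100 = 79/174 * 100
EF = 45.4%


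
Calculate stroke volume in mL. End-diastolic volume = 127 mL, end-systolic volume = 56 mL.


SV = EDV - ESV
SV = 127 - 56
SV = 71 mL


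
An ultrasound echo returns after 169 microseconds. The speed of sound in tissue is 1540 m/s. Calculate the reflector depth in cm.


depth = c * t / 2
t = 169 us = 1.6900e-04 s
depth = 1540 * 1.6900e-04 / 2
depth = 0.13013 m = 13.013 cm


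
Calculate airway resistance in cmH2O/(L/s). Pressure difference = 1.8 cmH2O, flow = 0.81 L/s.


R = dP / flow
R = 1.8 / 0.81
R = 2.222 cmH2O/(L/s)


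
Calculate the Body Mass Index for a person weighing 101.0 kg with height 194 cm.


BMI = weight / height^2
height = 194 cm = 1.94 m
BMI = 101.0 / 1.94^2
BMI = 26.84 kg/m^2


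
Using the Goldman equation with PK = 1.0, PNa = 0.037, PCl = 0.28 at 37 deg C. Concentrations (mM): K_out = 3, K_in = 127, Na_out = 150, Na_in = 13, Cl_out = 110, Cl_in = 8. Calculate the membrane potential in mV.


Vm = (RT/F)*ln((PK*Ko + PNa*Nao + PCl*Cli)/(PK*Ki + PNa*Nai + PCl*Clo))
Numer = 10.79, Denom = 158.281
Vm = -71.78 mV


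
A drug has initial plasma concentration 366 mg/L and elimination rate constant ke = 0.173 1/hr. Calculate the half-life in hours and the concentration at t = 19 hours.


t_half = ln(2) / ke = 0.693147 / 0.173 = 4.007 hr
C(t) = C0 * exp(-ke*t) = 366 * exp(-0.173*19)
C(19) = 13.68 mg/L


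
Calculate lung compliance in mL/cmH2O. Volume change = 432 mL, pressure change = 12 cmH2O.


C = dV / dP
C = 432 / 12
C = 36 mL/cmH2O


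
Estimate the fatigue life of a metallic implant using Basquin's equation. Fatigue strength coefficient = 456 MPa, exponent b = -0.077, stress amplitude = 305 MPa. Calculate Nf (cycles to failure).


sigma_a = sigma_f' * (2Nf)^b
2Nf = (sigma_a/sigma_f')^(1/b)
2Nf = (305/456)^(1/-0.077)
2Nf = 185.51399
Nf = 92.76


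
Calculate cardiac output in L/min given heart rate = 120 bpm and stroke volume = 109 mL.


CO = HR * SV
CO = 120 * 109 / 1000
CO = 13.08 L/min


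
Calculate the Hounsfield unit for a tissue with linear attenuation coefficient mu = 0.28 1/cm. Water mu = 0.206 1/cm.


HU = ((mu_tissue - mu_water) / mu_water) * 1000
HU = ((0.28 - 0.206) / 0.206) * 1000
HU = 359.2


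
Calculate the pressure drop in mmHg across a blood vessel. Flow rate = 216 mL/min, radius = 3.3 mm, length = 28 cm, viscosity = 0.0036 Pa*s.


dP = 8*mu*L*Q / (pi*r^4)
Q = 216 mL/min = 3.6e-06 m^3/s
dP = 77.9197 Pa = 77.9197 / 133.322 mmHg = 0.5844 mmHg


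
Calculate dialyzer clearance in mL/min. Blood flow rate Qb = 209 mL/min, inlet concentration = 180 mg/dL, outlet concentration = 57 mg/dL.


K = Qb * (Cb_in - Cb_out) / Cb_in
K = 209 * (180 - 57) / 180
K = 142.8 mL/min


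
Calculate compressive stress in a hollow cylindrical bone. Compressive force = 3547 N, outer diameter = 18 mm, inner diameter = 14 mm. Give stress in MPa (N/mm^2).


A = pi*(r_o^2 - r_i^2)
r_o = 9 mm, r_i = 7 mm
A = 100.531 mm^2
sigma = F/A = 3547 / 100.531
sigma = 35.28 MPa


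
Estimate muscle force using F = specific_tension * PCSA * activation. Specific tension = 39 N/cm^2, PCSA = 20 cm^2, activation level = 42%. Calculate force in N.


F = sigma * PCSA * activation
F = 39 * 20 * 0.42
F = 327.6 N


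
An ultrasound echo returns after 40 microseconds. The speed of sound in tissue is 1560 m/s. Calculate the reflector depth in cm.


depth = c * t / 2
t = 40 us = 4.0000e-05 s
depth = 1560 * 4.0000e-05 / 2
depth = 0.0312 m = 3.12 cm


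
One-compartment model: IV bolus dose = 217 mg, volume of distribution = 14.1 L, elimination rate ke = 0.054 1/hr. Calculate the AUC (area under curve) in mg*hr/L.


C0 = Dose/Vd = 217/14.1 = 15.3901 mg/L
AUC = C0/ke = 15.3901/0.054
AUC = 285 mg*hr/L


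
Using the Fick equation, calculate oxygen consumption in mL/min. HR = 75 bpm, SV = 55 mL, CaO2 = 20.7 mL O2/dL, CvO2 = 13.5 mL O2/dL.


CO = HR*SV = 75*55/1000 = 4.125 L/min
a-v O2 diff = 20.7 - 13.5 = 7.2 mL/dL
VO2 = CO * (CaO2-CvO2) * 10 dL/L
VO2 = 4.125 * 7.2 * 10
VO2 = 297 mL/min


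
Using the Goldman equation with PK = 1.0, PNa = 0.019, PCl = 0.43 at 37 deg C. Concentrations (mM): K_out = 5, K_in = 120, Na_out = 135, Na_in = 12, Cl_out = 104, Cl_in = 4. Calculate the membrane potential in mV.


Vm = (RT/F)*ln((PK*Ko + PNa*Nao + PCl*Cli)/(PK*Ki + PNa*Nai + PCl*Clo))
Numer = 9.285, Denom = 164.948
Vm = -76.89 mV


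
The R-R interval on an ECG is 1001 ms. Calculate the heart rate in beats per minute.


HR = 60 / RR_interval(s)
RR = 1001 ms = 1.001 s
HR = 60 / 1.001 = 59.94 bpm


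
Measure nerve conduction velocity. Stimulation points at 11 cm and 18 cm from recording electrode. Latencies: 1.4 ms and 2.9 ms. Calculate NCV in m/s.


Distance = (18 - 11) / 100 = 0.07 m
dt = (2.9 - 1.4) / 1000 = 0.0015 s
NCV = dist / dt = 46.67 m/s


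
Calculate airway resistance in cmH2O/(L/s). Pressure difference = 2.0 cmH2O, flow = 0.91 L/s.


R = dP / flow
R = 2.0 / 0.91
R = 2.198 cmH2O/(L/s)


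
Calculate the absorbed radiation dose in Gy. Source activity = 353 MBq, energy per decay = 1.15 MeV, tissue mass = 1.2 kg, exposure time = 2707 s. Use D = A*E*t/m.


A = 353 MBq = 3.5300e+08 Bq
E = 1.15 MeV = 1.8423e-13 J
D = A*E*t/m = 3.5300e+08*1.8423e-13*2707/1.2
D = 0.1467 Gy


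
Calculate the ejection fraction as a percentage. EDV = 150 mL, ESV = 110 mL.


SV = EDV - ESV = 150 - 110 = 40 mL
EF = SV/EDV * 100 = 40/150 * 100
EF = 26.67%


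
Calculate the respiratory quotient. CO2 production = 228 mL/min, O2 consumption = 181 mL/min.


RQ = VCO2 / VO2
RQ = 228 / 181
RQ = 1.26


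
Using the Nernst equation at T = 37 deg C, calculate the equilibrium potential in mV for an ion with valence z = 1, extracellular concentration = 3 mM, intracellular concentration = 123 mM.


E = (RT/(zF)) * ln(C_out/C_in)
T = 37 + 273.15 = 310.15 K
E = (8.314 * 310.15 / (1 * 96485)) * ln(3/123)
E = -99.25 mV


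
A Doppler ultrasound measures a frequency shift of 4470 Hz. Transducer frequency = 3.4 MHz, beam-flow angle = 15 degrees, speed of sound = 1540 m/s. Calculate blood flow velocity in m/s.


v = fd * c / (2 * f0 * cos(theta))
v = 4470 * 1540 / (2 * 3.4000e+06 * cos(15))
v = 1.048 m/s


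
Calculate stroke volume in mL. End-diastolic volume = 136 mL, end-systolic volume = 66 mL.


SV = EDV - ESV
SV = 136 - 66
SV = 70 mL


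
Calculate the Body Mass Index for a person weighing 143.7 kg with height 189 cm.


BMI = weight / height^2
height = 189 cm = 1.89 m
BMI = 143.7 / 1.89^2
BMI = 40.23 kg/m^2


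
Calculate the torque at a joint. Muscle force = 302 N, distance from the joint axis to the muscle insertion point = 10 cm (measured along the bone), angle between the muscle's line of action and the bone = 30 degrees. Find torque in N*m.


Torque = F * d * sin(theta)   (moment arm = d*sin(theta))
d = 10 cm = 0.1 m
Torque = 302 * 0.1 * sin(30)
Torque = 15.1 N*m


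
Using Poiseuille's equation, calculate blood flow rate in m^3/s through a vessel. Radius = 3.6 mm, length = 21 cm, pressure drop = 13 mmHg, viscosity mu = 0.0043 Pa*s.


Q = pi*r^4*dP / (8*mu*L)
r = 0.0036 m, L = 0.21 m
dP = 13 mmHg = 1733.186 Pa
Q = 1.2660e-04 m^3/s


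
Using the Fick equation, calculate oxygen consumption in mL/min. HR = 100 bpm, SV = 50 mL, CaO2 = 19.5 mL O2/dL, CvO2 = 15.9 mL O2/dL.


CO = HR*SV = 100*50/1000 = 5 L/min
a-v O2 diff = 19.5 - 15.9 = 3.6 mL/dL
VO2 = CO * (CaO2-CvO2) * 10 dL/L
VO2 = 5 * 3.6 * 10
VO2 = 180 mL/min


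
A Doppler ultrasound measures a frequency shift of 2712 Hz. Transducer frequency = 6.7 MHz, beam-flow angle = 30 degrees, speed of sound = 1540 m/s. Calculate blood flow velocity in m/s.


v = fd * c / (2 * f0 * cos(theta))
v = 2712 * 1540 / (2 * 6.7000e+06 * cos(30))
v = 0.3599 m/s


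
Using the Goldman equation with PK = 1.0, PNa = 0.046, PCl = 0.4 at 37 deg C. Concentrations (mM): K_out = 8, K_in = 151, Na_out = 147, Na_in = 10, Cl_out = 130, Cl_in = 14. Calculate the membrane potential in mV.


Vm = (RT/F)*ln((PK*Ko + PNa*Nao + PCl*Cli)/(PK*Ki + PNa*Nai + PCl*Clo))
Numer = 20.362, Denom = 203.46
Vm = -61.52 mV


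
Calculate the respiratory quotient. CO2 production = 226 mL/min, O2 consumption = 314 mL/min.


RQ = VCO2 / VO2
RQ = 226 / 314
RQ = 0.7197


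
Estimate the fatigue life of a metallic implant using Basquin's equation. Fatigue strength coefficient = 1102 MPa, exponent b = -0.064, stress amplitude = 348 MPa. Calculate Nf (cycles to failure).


sigma_a = sigma_f' * (2Nf)^b
2Nf = (sigma_a/sigma_f')^(1/b)
2Nf = (348/1102)^(1/-0.064)
2Nf = 66360818
Nf = 3.3180e+07


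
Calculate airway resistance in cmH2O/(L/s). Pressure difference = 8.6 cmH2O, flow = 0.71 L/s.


R = dP / flow
R = 8.6 / 0.71
R = 12.11 cmH2O/(L/s)


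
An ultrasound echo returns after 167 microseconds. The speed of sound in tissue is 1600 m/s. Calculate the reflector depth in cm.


depth = c * t / 2
t = 167 us = 1.6700e-04 s
depth = 1600 * 1.6700e-04 / 2
depth = 0.1336 m = 13.36 cm


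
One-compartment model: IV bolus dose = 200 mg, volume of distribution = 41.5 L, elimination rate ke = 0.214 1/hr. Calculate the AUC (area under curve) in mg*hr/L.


C0 = Dose/Vd = 200/41.5 = 4.81928 mg/L
AUC = C0/ke = 4.81928/0.214
AUC = 22.52 mg*hr/L


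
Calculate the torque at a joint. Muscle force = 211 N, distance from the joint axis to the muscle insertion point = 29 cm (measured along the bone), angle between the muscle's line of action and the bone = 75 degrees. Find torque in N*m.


Torque = F * d * sin(theta)   (moment arm = d*sin(theta))
d = 29 cm = 0.29 m
Torque = 211 * 0.29 * sin(75)
Torque = 59.11 N*m


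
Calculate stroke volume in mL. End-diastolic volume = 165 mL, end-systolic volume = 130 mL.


SV = EDV - ESV
SV = 165 - 130
SV = 35 mL


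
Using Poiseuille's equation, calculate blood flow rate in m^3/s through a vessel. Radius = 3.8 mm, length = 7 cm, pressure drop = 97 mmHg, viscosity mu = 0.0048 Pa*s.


Q = pi*r^4*dP / (8*mu*L)
r = 0.0038 m, L = 0.07 m
dP = 97 mmHg = 12932.234 Pa
Q = 0.003152 m^3/s


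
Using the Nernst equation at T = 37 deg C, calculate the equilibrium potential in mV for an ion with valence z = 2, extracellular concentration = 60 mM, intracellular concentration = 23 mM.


E = (RT/(zF)) * ln(C_out/C_in)
T = 37 + 273.15 = 310.15 K
E = (8.314 * 310.15 / (2 * 96485)) * ln(60/23)
E = 12.81 mV


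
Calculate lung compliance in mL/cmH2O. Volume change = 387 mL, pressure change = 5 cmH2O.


C = dV / dP
C = 387 / 5
C = 77.4 mL/cmH2O


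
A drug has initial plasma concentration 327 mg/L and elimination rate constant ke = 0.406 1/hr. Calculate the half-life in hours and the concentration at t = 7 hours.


t_half = ln(2) / ke = 0.693147 / 0.406 = 1.707 hr
C(t) = C0 * exp(-ke*t) = 327 * exp(-0.406*7)
C(7) = 19.07 mg/L


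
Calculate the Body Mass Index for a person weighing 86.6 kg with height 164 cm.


BMI = weight / height^2
height = 164 cm = 1.64 m
BMI = 86.6 / 1.64^2
BMI = 32.2 kg/m^2


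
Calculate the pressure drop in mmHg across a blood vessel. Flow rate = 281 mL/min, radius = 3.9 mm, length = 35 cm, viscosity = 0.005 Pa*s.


dP = 8*mu*L*Q / (pi*r^4)
Q = 281 mL/min = 4.68333e-06 m^3/s
dP = 90.2141 Pa = 90.2141 / 133.322 mmHg = 0.6767 mmHg


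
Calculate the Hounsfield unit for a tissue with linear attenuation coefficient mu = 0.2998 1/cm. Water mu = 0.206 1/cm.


HU = ((mu_tissue - mu_water) / mu_water) * 1000
HU = ((0.2998 - 0.206) / 0.206) * 1000
HU = 455.3


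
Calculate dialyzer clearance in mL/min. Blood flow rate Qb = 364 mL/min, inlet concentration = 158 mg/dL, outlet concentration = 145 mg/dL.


K = Qb * (Cb_in - Cb_out) / Cb_in
K = 364 * (158 - 145) / 158
K = 29.95 mL/min


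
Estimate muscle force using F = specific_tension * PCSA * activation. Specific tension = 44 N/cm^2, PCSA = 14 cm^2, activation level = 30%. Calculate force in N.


F = sigma * PCSA * activation
F = 44 * 14 * 0.3
F = 184.8 N


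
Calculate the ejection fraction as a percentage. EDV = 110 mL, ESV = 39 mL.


SV = EDV - ESV = 110 - 39 = 71 mL
EF = SV/EDV * 100 = 71/110 * 100
EF = 64.55%


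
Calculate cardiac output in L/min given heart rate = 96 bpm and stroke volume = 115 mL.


CO = HR * SV
CO = 96 * 115 / 1000
CO = 11.04 L/min


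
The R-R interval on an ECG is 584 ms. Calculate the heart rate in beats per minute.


HR = 60 / RR_interval(s)
RR = 584 ms = 0.584 s
HR = 60 / 0.584 = 102.7 bpm


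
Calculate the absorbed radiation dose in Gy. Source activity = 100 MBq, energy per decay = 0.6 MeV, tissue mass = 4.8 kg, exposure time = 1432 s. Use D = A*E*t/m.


A = 100 MBq = 1.0000e+08 Bq
E = 0.6 MeV = 9.612e-14 J
D = A*E*t/m = 1.0000e+08*9.612e-14*1432/4.8
D = 0.002868 Gy


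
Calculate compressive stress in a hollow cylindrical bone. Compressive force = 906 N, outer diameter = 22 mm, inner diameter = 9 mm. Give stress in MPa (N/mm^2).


A = pi*(r_o^2 - r_i^2)
r_o = 11 mm, r_i = 4.5 mm
A = 316.515 mm^2
sigma = F/A = 906 / 316.515
sigma = 2.862 MPa


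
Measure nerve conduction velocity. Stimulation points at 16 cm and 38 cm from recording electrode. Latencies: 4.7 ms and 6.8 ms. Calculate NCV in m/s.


Distance = (38 - 16) / 100 = 0.22 m
dt = (6.8 - 4.7) / 1000 = 0.0021 s
NCV = dist / dt = 104.8 m/s


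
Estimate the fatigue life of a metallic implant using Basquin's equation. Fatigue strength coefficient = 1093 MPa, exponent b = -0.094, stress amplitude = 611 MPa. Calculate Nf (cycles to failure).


sigma_a = sigma_f' * (2Nf)^b
2Nf = (sigma_a/sigma_f')^(1/b)
2Nf = (611/1093)^(1/-0.094)
2Nf = 486.41855
Nf = 243.2


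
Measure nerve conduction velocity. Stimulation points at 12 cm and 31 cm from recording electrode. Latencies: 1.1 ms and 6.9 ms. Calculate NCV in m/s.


Distance = (31 - 12) / 100 = 0.19 m
dt = (6.9 - 1.1) / 1000 = 0.0058 s
NCV = dist / dt = 32.76 m/s


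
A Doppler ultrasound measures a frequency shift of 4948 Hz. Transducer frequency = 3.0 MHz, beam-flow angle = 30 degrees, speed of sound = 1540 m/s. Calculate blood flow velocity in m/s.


v = fd * c / (2 * f0 * cos(theta))
v = 4948 * 1540 / (2 * 3.0000e+06 * cos(30))
v = 1.466 m/s


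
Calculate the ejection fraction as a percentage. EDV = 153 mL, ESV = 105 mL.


SV = EDV - ESV = 153 - 105 = 48 mL
EF = SV/EDV * 100 = 48/153 * 100
EF = 31.37%


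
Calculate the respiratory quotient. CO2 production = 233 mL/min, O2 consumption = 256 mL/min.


RQ = VCO2 / VO2
RQ = 233 / 256
RQ = 0.9102


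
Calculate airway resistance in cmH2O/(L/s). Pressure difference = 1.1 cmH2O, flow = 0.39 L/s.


R = dP / flow
R = 1.1 / 0.39
R = 2.821 cmH2O/(L/s)


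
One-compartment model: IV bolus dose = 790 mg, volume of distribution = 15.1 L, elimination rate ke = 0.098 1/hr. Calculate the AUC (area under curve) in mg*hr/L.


C0 = Dose/Vd = 790/15.1 = 52.3179 mg/L
AUC = C0/ke = 52.3179/0.098
AUC = 533.9 mg*hr/L


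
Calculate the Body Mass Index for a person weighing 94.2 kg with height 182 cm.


BMI = weight / height^2
height = 182 cm = 1.82 m
BMI = 94.2 / 1.82^2
BMI = 28.44 kg/m^2


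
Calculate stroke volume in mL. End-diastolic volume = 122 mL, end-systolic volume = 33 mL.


SV = EDV - ESV
SV = 122 - 33
SV = 89 mL


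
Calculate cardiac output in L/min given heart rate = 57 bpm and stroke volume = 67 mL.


CO = HR * SV
CO = 57 * 67 / 1000
CO = 3.819 L/min


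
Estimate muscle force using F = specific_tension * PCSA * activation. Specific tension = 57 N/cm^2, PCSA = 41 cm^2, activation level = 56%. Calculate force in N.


F = sigma * PCSA * activation
F = 57 * 41 * 0.56
F = 1309 N


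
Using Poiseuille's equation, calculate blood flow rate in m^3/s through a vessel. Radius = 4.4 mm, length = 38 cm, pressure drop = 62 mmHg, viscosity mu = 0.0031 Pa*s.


Q = pi*r^4*dP / (8*mu*L)
r = 0.0044 m, L = 0.38 m
dP = 62 mmHg = 8265.964 Pa
Q = 0.001033 m^3/s


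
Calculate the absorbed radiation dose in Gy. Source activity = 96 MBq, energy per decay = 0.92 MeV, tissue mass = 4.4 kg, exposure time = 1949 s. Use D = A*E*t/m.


A = 96 MBq = 9.6000e+07 Bq
E = 0.92 MeV = 1.47384e-13 J
D = A*E*t/m = 9.6000e+07*1.47384e-13*1949/4.4
D = 0.006267 Gy


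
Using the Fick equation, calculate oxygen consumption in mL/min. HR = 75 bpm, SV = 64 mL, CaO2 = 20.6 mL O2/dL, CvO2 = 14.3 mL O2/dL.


CO = HR*SV = 75*64/1000 = 4.8 L/min
a-v O2 diff = 20.6 - 14.3 = 6.3 mL/dL
VO2 = CO * (CaO2-CvO2) * 10 dL/L
VO2 = 4.8 * 6.3 * 10
VO2 = 302.4 mL/min


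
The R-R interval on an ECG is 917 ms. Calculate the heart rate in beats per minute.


HR = 60 / RR_interval(s)
RR = 917 ms = 0.917 s
HR = 60 / 0.917 = 65.43 bpm


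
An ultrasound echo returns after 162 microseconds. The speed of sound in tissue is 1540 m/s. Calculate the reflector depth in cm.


depth = c * t / 2
t = 162 us = 1.6200e-04 s
depth = 1540 * 1.6200e-04 / 2
depth = 0.12474 m = 12.474 cm


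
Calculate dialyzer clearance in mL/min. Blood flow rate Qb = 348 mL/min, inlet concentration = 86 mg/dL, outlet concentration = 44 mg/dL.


K = Qb * (Cb_in - Cb_out) / Cb_in
K = 348 * (86 - 44) / 86
K = 170 mL/min


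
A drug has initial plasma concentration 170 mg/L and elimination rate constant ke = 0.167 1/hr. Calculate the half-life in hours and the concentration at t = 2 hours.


t_half = ln(2) / ke = 0.693147 / 0.167 = 4.151 hr
C(t) = C0 * exp(-ke*t) = 170 * exp(-0.167*2)
C(2) = 121.7 mg/L


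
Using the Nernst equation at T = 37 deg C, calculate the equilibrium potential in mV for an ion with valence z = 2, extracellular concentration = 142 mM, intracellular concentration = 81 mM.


E = (RT/(zF)) * ln(C_out/C_in)
T = 37 + 273.15 = 310.15 K
E = (8.314 * 310.15 / (2 * 96485)) * ln(142/81)
E = 7.501 mV


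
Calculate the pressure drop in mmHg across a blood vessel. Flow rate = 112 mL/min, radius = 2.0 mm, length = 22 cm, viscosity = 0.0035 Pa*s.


dP = 8*mu*L*Q / (pi*r^4)
Q = 112 mL/min = 1.86667e-06 m^3/s
dP = 228.759 Pa = 228.759 / 133.322 mmHg = 1.716 mmHg


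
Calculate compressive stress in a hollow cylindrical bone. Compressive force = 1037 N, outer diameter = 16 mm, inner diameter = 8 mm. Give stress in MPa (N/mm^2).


A = pi*(r_o^2 - r_i^2)
r_o = 8 mm, r_i = 4 mm
A = 150.796 mm^2
sigma = F/A = 1037 / 150.796
sigma = 6.877 MPa


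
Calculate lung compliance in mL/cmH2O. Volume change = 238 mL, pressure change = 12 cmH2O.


C = dV / dP
C = 238 / 12
C = 19.83 mL/cmH2O


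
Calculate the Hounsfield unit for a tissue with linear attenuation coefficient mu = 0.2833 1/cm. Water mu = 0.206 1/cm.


HU = ((mu_tissue - mu_water) / mu_water) * 1000
HU = ((0.2833 - 0.206) / 0.206) * 1000
HU = 375.2


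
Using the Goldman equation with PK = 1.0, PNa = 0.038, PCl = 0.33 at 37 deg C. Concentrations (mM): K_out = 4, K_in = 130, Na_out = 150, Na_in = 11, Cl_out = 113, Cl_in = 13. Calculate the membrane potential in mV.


Vm = (RT/F)*ln((PK*Ko + PNa*Nao + PCl*Cli)/(PK*Ki + PNa*Nai + PCl*Clo))
Numer = 13.99, Denom = 167.708
Vm = -66.38 mV


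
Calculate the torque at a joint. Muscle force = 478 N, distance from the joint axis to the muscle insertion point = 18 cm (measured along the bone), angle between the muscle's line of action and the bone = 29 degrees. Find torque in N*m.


Torque = F * d * sin(theta)   (moment arm = d*sin(theta))
d = 18 cm = 0.18 m
Torque = 478 * 0.18 * sin(29)
Torque = 41.71 N*m


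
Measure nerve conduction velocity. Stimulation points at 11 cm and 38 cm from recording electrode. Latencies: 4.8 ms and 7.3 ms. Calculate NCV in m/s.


Distance = (38 - 11) / 100 = 0.27 m
dt = (7.3 - 4.8) / 1000 = 0.0025 s
NCV = dist / dt = 108 m/s


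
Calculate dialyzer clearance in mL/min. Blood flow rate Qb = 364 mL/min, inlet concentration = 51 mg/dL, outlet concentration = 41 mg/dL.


K = Qb * (Cb_in - Cb_out) / Cb_in
K = 364 * (51 - 41) / 51
K = 71.37 mL/min


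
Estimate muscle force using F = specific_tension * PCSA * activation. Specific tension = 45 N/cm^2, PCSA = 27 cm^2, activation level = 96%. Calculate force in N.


F = sigma * PCSA * activation
F = 45 * 27 * 0.96
F = 1166 N


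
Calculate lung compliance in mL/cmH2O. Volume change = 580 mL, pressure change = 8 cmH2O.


C = dV / dP
C = 580 / 8
C = 72.5 mL/cmH2O


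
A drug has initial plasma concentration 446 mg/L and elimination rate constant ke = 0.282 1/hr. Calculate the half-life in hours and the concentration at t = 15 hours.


t_half = ln(2) / ke = 0.693147 / 0.282 = 2.458 hr
C(t) = C0 * exp(-ke*t) = 446 * exp(-0.282*15)
C(15) = 6.49 mg/L


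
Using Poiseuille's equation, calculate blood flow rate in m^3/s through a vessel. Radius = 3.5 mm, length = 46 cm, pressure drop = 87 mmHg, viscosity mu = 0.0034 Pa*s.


Q = pi*r^4*dP / (8*mu*L)
r = 0.0035 m, L = 0.46 m
dP = 87 mmHg = 11599.014 Pa
Q = 4.3704e-04 m^3/s


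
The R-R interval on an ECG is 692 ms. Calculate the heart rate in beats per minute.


HR = 60 / RR_interval(s)
RR = 692 ms = 0.692 s
HR = 60 / 0.692 = 86.71 bpm


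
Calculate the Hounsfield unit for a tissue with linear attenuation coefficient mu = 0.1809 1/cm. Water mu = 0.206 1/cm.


HU = ((mu_tissue - mu_water) / mu_water) * 1000
HU = ((0.1809 - 0.206) / 0.206) * 1000
HU = -121.8


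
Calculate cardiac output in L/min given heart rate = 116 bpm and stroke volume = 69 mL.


CO = HR * SV
CO = 116 * 69 / 1000
CO = 8.004 L/min


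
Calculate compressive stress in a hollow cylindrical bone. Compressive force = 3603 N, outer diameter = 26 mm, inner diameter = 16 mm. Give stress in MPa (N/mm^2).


A = pi*(r_o^2 - r_i^2)
r_o = 13 mm, r_i = 8 mm
A = 329.867 mm^2
sigma = F/A = 3603 / 329.867
sigma = 10.92 MPa


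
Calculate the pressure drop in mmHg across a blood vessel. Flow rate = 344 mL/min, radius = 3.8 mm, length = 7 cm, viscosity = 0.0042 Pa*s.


dP = 8*mu*L*Q / (pi*r^4)
Q = 344 mL/min = 5.73333e-06 m^3/s
dP = 20.5854 Pa = 20.5854 / 133.322 mmHg = 0.1544 mmHg


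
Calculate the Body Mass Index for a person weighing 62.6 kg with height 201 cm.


BMI = weight / height^2
height = 201 cm = 2.01 m
BMI = 62.6 / 2.01^2
BMI = 15.49 kg/m^2


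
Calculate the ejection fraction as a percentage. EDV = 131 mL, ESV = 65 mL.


SV = EDV - ESV = 131 - 65 = 66 mL
EF = SV/EDV * 100 = 66/131 * 100
EF = 50.38%


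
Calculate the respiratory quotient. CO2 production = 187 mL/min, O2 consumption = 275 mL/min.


RQ = VCO2 / VO2
RQ = 187 / 275
RQ = 0.68


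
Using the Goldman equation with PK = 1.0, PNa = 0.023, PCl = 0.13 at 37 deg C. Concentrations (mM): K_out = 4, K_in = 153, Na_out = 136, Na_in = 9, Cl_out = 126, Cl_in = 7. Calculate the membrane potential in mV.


Vm = (RT/F)*ln((PK*Ko + PNa*Nao + PCl*Cli)/(PK*Ki + PNa*Nai + PCl*Clo))
Numer = 8.038, Denom = 169.587
Vm = -81.49 mV


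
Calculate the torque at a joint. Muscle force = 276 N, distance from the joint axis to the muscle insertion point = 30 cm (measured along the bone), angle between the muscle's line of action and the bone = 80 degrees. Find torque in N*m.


Torque = F * d * sin(theta)   (moment arm = d*sin(theta))
d = 30 cm = 0.3 m
Torque = 276 * 0.3 * sin(80)
Torque = 81.54 N*m


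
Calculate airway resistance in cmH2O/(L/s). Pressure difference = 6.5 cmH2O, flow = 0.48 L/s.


R = dP / flow
R = 6.5 / 0.48
R = 13.54 cmH2O/(L/s)


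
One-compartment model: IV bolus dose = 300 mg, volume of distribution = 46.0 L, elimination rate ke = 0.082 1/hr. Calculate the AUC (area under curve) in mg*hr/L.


C0 = Dose/Vd = 300/46.0 = 6.52174 mg/L
AUC = C0/ke = 6.52174/0.082
AUC = 79.53 mg*hr/L


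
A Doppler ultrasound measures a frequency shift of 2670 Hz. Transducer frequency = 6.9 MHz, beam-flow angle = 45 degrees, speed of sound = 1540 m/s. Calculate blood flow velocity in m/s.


v = fd * c / (2 * f0 * cos(theta))
v = 2670 * 1540 / (2 * 6.9000e+06 * cos(45))
v = 0.4214 m/s


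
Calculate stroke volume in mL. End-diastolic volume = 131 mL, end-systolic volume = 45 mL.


SV = EDV - ESV
SV = 131 - 45
SV = 86 mL


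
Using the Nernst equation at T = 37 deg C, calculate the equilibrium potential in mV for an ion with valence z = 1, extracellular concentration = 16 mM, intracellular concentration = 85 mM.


E = (RT/(zF)) * ln(C_out/C_in)
T = 37 + 273.15 = 310.15 K
E = (8.314 * 310.15 / (1 * 96485)) * ln(16/85)
E = -44.63 mV


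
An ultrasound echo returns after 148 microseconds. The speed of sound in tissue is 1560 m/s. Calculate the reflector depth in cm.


depth = c * t / 2
t = 148 us = 1.4800e-04 s
depth = 1560 * 1.4800e-04 / 2
depth = 0.11544 m = 11.544 cm


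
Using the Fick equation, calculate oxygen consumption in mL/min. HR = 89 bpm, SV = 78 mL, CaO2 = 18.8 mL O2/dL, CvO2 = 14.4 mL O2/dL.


CO = HR*SV = 89*78/1000 = 6.942 L/min
a-v O2 diff = 18.8 - 14.4 = 4.4 mL/dL
VO2 = CO * (CaO2-CvO2) * 10 dL/L
VO2 = 6.942 * 4.4 * 10
VO2 = 305.4 mL/min


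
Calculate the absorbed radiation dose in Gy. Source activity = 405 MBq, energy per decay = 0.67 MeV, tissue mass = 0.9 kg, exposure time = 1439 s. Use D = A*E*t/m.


A = 405 MBq = 4.0500e+08 Bq
E = 0.67 MeV = 1.07334e-13 J
D = A*E*t/m = 4.0500e+08*1.07334e-13*1439/0.9
D = 0.0695 Gy


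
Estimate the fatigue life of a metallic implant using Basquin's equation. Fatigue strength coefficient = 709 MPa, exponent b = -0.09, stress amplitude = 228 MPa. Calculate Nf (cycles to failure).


sigma_a = sigma_f' * (2Nf)^b
2Nf = (sigma_a/sigma_f')^(1/b)
2Nf = (228/709)^(1/-0.09)
2Nf = 298243.49
Nf = 1.491e+05


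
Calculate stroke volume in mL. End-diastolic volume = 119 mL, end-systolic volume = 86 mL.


SV = EDV - ESV
SV = 119 - 86
SV = 33 mL


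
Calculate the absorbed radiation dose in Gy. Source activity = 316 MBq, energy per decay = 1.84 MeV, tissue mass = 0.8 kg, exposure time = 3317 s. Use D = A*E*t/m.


A = 316 MBq = 3.1600e+08 Bq
E = 1.84 MeV = 2.94768e-13 J
D = A*E*t/m = 3.1600e+08*2.94768e-13*3317/0.8
D = 0.3862 Gy


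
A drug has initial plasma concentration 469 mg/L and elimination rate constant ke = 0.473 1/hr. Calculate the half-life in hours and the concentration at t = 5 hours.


t_half = ln(2) / ke = 0.693147 / 0.473 = 1.465 hr
C(t) = C0 * exp(-ke*t) = 469 * exp(-0.473*5)
C(5) = 44.06 mg/L


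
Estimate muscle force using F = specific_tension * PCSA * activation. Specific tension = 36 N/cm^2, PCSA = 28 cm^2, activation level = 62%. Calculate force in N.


F = sigma * PCSA * activation
F = 36 * 28 * 0.62
F = 625 N


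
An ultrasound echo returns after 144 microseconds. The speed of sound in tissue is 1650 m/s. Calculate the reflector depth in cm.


depth = c * t / 2
t = 144 us = 1.4400e-04 s
depth = 1650 * 1.4400e-04 / 2
depth = 0.1188 m = 11.88 cm


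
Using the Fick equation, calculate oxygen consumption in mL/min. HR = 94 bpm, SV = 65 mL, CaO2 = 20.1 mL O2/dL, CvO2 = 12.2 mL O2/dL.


CO = HR*SV = 94*65/1000 = 6.11 L/min
a-v O2 diff = 20.1 - 12.2 = 7.9 mL/dL
VO2 = CO * (CaO2-CvO2) * 10 dL/L
VO2 = 6.11 * 7.9 * 10
VO2 = 482.7 mL/min


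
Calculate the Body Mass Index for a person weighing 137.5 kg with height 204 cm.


BMI = weight / height^2
height = 204 cm = 2.04 m
BMI = 137.5 / 2.04^2
BMI = 33.04 kg/m^2


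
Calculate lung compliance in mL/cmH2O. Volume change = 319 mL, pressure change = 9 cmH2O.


C = dV / dP
C = 319 / 9
C = 35.44 mL/cmH2O


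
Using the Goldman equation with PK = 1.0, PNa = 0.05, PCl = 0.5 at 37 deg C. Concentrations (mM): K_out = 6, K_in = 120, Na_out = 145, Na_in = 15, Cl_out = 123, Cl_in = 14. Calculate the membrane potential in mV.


Vm = (RT/F)*ln((PK*Ko + PNa*Nao + PCl*Cli)/(PK*Ki + PNa*Nai + PCl*Clo))
Numer = 20.25, Denom = 182.25
Vm = -58.72 mV


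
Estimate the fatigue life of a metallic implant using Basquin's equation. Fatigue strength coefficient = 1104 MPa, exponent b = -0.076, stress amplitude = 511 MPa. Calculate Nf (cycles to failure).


sigma_a = sigma_f' * (2Nf)^b
2Nf = (sigma_a/sigma_f')^(1/b)
2Nf = (511/1104)^(1/-0.076)
2Nf = 25231.882
Nf = 1.262e+04


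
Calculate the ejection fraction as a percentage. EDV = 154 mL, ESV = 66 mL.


SV = EDV - ESV = 154 - 66 = 88 mL
EF = SV/EDV * 100 = 88/154 * 100
EF = 57.14%


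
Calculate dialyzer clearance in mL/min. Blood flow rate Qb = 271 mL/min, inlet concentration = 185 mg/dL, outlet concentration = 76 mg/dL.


K = Qb * (Cb_in - Cb_out) / Cb_in
K = 271 * (185 - 76) / 185
K = 159.7 mL/min


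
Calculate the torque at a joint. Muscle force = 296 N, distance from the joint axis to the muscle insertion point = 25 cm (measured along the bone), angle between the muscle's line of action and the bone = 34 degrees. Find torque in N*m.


Torque = F * d * sin(theta)   (moment arm = d*sin(theta))
d = 25 cm = 0.25 m
Torque = 296 * 0.25 * sin(34)
Torque = 41.38 N*m


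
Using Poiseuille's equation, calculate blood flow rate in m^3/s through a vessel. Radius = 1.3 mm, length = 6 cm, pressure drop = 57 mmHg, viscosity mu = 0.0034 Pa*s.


Q = pi*r^4*dP / (8*mu*L)
r = 0.0013 m, L = 0.06 m
dP = 57 mmHg = 7599.354 Pa
Q = 4.1781e-05 m^3/s


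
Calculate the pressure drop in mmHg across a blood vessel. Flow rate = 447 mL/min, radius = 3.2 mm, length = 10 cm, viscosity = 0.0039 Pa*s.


dP = 8*mu*L*Q / (pi*r^4)
Q = 447 mL/min = 7.45e-06 m^3/s
dP = 70.5604 Pa = 70.5604 / 133.322 mmHg = 0.5292 mmHg
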